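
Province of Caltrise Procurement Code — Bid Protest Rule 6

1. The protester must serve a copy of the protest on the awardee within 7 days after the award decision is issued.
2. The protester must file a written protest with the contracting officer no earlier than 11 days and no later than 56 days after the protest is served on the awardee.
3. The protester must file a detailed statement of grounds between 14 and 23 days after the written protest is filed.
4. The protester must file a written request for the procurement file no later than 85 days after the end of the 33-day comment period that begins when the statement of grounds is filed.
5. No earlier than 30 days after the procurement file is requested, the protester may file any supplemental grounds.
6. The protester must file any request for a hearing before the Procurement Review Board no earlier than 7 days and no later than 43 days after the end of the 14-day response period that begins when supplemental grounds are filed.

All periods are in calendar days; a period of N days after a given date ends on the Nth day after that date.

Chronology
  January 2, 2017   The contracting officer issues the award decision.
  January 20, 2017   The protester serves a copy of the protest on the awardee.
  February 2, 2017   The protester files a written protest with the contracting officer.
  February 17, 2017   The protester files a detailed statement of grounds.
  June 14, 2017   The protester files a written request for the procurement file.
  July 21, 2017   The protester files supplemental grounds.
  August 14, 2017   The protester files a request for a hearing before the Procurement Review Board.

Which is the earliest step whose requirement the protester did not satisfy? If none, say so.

Step 1

Step 1 — counting 7 days from January 2, 2017 (when the award decision is issued) gives a deadline of January 9, 2017; January 20, 2017 misses that deadline by 11 days.
The analysis stops there.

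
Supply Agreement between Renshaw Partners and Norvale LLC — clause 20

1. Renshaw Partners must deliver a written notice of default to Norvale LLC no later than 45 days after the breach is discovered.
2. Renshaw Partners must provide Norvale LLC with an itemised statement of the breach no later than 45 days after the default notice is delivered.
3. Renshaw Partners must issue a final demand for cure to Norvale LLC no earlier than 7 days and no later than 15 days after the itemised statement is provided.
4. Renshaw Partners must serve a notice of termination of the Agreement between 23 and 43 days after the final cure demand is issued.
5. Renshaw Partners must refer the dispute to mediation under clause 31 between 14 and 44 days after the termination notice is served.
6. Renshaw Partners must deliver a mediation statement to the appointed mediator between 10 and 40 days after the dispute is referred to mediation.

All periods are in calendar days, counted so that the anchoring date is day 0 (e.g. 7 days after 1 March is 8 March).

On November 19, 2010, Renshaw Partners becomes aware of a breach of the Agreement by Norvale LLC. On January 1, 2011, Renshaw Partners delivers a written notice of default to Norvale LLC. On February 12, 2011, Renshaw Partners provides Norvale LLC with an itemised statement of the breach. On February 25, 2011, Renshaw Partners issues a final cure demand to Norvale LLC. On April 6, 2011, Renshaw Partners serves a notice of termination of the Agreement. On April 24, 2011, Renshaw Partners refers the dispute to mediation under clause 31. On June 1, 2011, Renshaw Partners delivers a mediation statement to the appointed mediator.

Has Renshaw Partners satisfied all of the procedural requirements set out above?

Yes

Step 1 — counting 45 days from November 19, 2010 (when the breach is discovered) gives a deadline of January 3, 2011; January 1, 2011 is within that limit.
Step 2 — counting 45 days from January 1, 2011 (when the default notice is delivered) gives a deadline of February 15, 2011; done February 12, 2011 — timely.
Step 3 — 7 and 15 days from February 12, 2011 (when the itemised statement is provided) are February 19, 2011 and February 27, 2011 respectively; done February 25, 2011, which is between those dates.
Step 4 — 23 and 43 days from February 25, 2011 (when the final cure demand is issued) are March 20, 2011 and April 9, 2011 respectively; April 6, 2011 falls inside that range.
Step 5 — 14 and 44 days from April 6, 2011 (when the termination notice is served) are April 20, 2011 and May 20, 2011 respectively; done April 24, 2011 — within the window.
Step 6 — 10 and 40 days from April 24, 2011 (when the dispute is referred to mediation) are May 4, 2011 and June 3, 2011 respectively; June 1, 2011 falls inside that range.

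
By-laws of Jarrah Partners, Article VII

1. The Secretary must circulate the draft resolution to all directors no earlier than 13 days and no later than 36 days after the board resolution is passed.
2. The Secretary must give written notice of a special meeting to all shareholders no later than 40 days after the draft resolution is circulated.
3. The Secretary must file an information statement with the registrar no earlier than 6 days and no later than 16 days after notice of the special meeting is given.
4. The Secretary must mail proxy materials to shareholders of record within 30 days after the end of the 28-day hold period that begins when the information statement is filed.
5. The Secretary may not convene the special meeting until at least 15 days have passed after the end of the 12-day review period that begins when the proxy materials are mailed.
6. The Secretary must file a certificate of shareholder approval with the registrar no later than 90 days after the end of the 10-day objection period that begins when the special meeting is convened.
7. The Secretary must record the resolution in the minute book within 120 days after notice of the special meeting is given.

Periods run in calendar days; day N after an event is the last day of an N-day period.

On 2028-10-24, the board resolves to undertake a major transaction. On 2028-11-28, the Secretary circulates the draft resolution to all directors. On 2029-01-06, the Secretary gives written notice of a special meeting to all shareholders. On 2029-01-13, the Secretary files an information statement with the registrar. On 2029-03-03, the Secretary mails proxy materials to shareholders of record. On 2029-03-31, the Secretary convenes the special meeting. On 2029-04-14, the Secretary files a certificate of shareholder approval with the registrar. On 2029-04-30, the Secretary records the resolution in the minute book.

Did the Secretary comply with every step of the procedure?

Yes

Step 1: the window is 13–36 days after 2028-10-24 (when the board resolution is passed), so 2028-11-06 through 2028-11-29; 2028-11-28 falls inside that range.
Step 2: 40 days after 2028-11-28 (when the draft resolution is circulated) is 2029-01-07; done 2029-01-06 — timely.
Step 3: the window is 6–16 days after 2029-01-06 (when notice of the special meeting is given), so 2029-01-12 through 2029-01-22; done 2029-01-13, which is between those dates.
Step 4: 30 days after 2029-02-10 (end of the 28-day hold period, which began when the information statement is filed on 2029-01-13) is 2029-03-12; 2029-03-03 is within that limit.
Step 5: the earliest permitted date is 15 days after 2029-03-15 (end of the 12-day review period, which began when the proxy materials are mailed on 2029-03-03), i.e. 2029-03-30; done 2029-03-31 — permitted.
Step 6: 90 days after 2029-04-10 (end of the 10-day objection period, which began when the special meeting is convened on 2029-03-31) is 2029-07-09; completed 2029-04-14, before the deadline.
Step 7: 120 days after 2029-01-06 (when notice of the special meeting is given) is 2029-05-06; completed 2029-04-30, before the deadline.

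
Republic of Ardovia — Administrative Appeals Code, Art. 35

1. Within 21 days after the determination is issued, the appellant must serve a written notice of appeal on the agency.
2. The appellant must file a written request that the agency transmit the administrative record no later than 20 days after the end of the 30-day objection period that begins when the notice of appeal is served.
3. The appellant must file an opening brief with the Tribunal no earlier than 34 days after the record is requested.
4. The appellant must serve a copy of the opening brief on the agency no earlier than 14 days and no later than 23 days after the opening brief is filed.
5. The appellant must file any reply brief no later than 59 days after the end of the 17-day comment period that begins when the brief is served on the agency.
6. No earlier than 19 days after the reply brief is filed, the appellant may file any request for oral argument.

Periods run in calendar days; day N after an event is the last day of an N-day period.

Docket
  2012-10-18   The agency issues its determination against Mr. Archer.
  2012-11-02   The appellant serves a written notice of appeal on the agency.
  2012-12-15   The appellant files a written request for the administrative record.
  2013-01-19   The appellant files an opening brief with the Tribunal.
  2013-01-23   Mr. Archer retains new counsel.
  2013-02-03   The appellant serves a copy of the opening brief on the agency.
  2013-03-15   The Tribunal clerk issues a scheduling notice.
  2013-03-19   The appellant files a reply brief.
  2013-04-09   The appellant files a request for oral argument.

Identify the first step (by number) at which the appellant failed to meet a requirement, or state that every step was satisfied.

None — every step was satisfied

(1) due by 2012-10-18 + 21 days = 2012-11-08; completed 2012-11-02, before the deadline.
(2) due by 2012-12-02 + 20 days = 2012-12-22; completed 2012-12-15, before the deadline.
(3) permitted from 2012-12-15 + 34 days = 2013-01-18 onward; done 2013-01-19, after the minimum wait.
(4) the permitted window runs from 2013-01-19 + 14 = 2013-02-02 to 2013-01-19 + 23 = 2013-02-11; done 2013-02-03, which is between those dates.
(5) due by 2013-02-20 + 59 days = 2013-04-20; completed 2013-03-19, before the deadline.
(6) permitted from 2013-03-19 + 19 days = 2013-04-07 onward; done 2013-04-09 — permitted.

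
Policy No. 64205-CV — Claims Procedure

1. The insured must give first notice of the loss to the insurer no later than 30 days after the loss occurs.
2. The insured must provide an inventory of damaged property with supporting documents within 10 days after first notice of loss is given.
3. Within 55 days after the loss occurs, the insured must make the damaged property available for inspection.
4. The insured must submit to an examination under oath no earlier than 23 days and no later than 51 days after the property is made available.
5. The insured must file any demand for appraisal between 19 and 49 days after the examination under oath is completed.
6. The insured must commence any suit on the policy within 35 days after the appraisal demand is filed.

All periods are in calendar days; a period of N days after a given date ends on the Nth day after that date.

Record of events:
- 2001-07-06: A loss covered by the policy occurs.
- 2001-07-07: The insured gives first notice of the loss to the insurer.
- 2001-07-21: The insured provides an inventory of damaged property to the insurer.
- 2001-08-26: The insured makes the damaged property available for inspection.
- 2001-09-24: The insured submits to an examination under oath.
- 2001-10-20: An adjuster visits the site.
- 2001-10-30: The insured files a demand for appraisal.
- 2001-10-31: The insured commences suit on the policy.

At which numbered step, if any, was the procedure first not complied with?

Step 2

Step 1 — counting 30 days from 2001-07-06 (when the loss occurs) gives a deadline of 2001-08-05; 2001-07-07 is within that limit.
Step 2 — counting 10 days from 2001-07-07 (when first notice of loss is given) gives a deadline of 2001-07-17; done 2001-07-21 — 4 days late.
The analysis stops there.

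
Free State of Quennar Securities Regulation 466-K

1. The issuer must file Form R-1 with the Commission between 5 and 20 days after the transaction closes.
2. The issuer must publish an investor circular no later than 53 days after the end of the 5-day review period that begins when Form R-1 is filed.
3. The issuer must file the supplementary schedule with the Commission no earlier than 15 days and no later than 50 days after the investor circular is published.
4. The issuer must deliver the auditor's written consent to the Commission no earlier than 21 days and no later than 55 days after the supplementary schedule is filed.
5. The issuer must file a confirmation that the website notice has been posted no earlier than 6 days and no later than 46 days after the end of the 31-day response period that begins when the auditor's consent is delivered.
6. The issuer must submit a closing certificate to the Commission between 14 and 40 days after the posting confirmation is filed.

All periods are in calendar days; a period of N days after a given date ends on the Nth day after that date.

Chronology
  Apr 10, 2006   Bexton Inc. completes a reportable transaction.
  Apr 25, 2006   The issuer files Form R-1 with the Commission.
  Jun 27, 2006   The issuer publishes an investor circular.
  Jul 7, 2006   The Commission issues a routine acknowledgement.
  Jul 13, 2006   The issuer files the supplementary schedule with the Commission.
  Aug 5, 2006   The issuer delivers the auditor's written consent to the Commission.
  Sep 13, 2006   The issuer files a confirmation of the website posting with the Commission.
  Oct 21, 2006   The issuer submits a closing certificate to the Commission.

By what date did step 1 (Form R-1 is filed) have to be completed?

Apr 30, 2006

Step 1 runs from Apr 10, 2006, when the transaction closes. The window is 5–20 days after Apr 10, 2006; it closes on Apr 30, 2006.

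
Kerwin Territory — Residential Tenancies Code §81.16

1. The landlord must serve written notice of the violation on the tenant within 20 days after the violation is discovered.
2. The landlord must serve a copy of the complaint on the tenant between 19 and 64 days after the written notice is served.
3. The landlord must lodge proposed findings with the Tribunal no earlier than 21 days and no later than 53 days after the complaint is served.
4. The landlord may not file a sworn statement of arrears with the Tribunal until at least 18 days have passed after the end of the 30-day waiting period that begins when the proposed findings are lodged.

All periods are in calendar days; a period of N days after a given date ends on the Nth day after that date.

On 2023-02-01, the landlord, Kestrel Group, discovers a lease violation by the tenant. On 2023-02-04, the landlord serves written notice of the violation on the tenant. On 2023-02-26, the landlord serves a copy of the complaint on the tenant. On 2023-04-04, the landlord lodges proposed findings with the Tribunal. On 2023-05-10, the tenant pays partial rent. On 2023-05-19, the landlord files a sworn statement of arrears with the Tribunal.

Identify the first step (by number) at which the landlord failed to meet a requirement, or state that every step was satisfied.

Step 4

Step 1: 20 days after 2023-02-01 (when the violation is discovered) is 2023-02-21; 2023-02-04 is within that limit.
Step 2: the window is 19–64 days after 2023-02-04 (when the written notice is served), so 2023-02-23 through 2023-04-09; done 2023-02-26, which is between those dates.
Step 3: the window is 21–53 days after 2023-02-26 (when the complaint is served), so 2023-03-19 through 2023-04-20; done 2023-04-04 — within the window.
Step 4: the earliest permitted date is 18 days after 2023-05-04 (end of the 30-day waiting period, which began when the proposed findings are lodged on 2023-04-04), i.e. 2023-05-22; 2023-05-19 is 3 days before the earliest permitted date.
The analysis stops there.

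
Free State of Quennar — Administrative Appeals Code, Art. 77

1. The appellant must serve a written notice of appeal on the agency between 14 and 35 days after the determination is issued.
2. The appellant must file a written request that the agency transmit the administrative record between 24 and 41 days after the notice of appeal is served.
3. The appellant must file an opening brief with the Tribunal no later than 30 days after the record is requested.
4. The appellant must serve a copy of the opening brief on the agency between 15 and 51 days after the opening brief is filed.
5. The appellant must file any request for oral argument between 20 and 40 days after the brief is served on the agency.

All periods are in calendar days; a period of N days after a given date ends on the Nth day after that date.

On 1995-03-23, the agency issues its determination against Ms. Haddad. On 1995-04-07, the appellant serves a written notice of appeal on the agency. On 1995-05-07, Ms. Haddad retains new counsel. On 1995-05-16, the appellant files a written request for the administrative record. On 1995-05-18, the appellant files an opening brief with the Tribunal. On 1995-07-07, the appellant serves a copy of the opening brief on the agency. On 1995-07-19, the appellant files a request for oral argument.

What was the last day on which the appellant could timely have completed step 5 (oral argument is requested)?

Step 5 runs from 1995-07-07, when the brief is served on the agency. The window is 20–40 days after 1995-07-07; it closes on 1995-08-16.

1995-08-16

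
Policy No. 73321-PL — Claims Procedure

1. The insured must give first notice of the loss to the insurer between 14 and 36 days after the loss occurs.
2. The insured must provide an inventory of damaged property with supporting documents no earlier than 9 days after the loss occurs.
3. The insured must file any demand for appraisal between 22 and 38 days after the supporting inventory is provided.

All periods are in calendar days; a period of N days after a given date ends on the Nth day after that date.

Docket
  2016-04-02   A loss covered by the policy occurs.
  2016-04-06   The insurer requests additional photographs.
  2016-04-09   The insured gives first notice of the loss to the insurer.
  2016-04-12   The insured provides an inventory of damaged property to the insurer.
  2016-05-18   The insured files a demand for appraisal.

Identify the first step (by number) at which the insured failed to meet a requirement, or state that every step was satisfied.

(1) the permitted window runs from 2016-04-02 + 14 = 2016-04-16 to 2016-04-02 + 36 = 2016-05-08; 2016-04-09 is 7 days too early.

Step 1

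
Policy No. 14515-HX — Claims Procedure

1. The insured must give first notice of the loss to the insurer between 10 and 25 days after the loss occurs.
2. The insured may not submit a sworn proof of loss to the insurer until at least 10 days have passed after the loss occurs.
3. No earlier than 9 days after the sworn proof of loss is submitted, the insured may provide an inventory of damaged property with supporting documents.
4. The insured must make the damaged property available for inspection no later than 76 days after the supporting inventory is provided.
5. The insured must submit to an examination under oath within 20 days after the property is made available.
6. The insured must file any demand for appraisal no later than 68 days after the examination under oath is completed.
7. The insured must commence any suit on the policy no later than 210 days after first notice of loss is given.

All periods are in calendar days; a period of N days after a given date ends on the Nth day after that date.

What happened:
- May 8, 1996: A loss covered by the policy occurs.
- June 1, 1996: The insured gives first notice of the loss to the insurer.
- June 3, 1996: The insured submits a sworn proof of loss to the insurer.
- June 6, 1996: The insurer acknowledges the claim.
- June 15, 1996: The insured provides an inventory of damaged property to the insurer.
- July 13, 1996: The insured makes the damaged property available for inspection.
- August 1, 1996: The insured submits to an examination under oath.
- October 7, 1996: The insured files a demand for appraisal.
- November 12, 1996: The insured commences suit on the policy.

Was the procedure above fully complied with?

(1) the permitted window runs from May 8, 1996 + 10 = May 18, 1996 to May 8, 1996 + 25 = June 2, 1996; June 1, 1996 falls inside that range.
(2) permitted from May 8, 1996 + 10 days = May 18, 1996 onward; June 3, 1996 is on or after that date.
(3) permitted from June 3, 1996 + 9 days = June 12, 1996 onward; June 15, 1996 is on or after that date.
(4) due by June 15, 1996 + 76 days = August 30, 1996; done July 13, 1996 — timely.
(5) due by July 13, 1996 + 20 days = August 2, 1996; August 1, 1996 is within that limit.
(6) due by August 1, 1996 + 68 days = October 8, 1996; completed October 7, 1996, before the deadline.
(7) due by June 1, 1996 + 210 days = December 28, 1996; done November 12, 1996 — timely.

Yes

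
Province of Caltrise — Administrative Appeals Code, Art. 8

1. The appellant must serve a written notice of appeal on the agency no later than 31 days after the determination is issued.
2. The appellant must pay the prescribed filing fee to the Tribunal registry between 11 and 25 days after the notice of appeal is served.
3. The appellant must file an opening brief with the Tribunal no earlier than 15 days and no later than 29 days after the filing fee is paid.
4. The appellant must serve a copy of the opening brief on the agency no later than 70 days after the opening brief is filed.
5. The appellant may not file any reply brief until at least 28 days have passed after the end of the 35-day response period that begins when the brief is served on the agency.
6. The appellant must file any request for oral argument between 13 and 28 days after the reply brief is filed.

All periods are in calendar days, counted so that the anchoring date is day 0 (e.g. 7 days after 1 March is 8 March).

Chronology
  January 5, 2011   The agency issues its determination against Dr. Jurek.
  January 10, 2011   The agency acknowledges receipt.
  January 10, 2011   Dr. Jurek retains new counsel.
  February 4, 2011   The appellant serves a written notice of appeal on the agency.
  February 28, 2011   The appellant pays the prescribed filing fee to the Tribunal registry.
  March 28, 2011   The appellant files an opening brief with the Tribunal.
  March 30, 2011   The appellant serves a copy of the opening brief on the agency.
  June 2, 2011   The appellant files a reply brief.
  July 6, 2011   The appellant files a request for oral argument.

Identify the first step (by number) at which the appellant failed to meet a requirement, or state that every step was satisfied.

Step 6

Step 1 — counting 31 days from January 5, 2011 (when the determination is issued) gives a deadline of February 5, 2011; done February 4, 2011 — timely.
Step 2 — 11 and 25 days from February 4, 2011 (when the notice of appeal is served) are February 15, 2011 and March 1, 2011 respectively; February 28, 2011 falls inside that range.
Step 3 — 15 and 29 days from February 28, 2011 (when the filing fee is paid) are March 15, 2011 and March 29, 2011 respectively; done March 28, 2011, which is between those dates.
Step 4 — counting 70 days from March 28, 2011 (when the opening brief is filed) gives a deadline of June 6, 2011; completed March 30, 2011, before the deadline.
Step 5 — must wait 28 days from May 4, 2011 (end of the 35-day response period, which began when the brief is served on the agency on March 30, 2011), so not before June 1, 2011; done June 2, 2011, after the minimum wait.
Step 6 — 13 and 28 days from June 2, 2011 (when the reply brief is filed) are June 15, 2011 and June 30, 2011 respectively; July 6, 2011 is 6 days past the end of the window.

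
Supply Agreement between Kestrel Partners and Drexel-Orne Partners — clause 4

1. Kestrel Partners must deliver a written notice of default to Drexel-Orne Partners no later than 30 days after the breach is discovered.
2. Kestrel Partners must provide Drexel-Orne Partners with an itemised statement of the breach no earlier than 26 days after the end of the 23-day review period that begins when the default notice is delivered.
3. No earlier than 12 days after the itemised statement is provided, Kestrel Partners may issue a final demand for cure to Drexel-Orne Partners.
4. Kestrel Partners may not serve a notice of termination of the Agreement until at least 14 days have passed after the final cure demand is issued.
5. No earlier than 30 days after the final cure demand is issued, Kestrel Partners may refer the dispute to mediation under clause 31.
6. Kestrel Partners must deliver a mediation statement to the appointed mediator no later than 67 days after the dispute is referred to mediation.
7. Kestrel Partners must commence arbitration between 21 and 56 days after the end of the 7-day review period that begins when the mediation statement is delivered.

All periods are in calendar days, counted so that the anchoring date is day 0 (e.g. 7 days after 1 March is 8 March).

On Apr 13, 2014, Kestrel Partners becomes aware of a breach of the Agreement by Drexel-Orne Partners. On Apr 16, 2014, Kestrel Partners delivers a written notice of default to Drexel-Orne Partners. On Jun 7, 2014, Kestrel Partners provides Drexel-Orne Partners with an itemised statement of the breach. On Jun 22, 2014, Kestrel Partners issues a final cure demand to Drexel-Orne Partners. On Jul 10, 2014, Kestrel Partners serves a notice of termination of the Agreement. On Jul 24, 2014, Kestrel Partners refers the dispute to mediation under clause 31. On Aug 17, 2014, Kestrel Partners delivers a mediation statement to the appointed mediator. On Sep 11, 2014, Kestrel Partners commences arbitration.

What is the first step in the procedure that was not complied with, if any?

Step 7

Step 1: 30 days after Apr 13, 2014 (when the breach is discovered) is May 13, 2014; Apr 16, 2014 is within that limit.
Step 2: the earliest permitted date is 26 days after May 9, 2014 (end of the 23-day review period, which began when the default notice is delivered on Apr 16, 2014), i.e. Jun 4, 2014; done Jun 7, 2014 — permitted.
Step 3: the earliest permitted date is 12 days after Jun 7, 2014 (when the itemised statement is provided), i.e. Jun 19, 2014; done Jun 22, 2014, after the minimum wait.
Step 4: the earliest permitted date is 14 days after Jun 22, 2014 (when the final cure demand is issued), i.e. Jul 6, 2014; Jul 10, 2014 is on or after that date.
Step 5: the earliest permitted date is 30 days after Jun 22, 2014 (when the final cure demand is issued), i.e. Jul 22, 2014; Jul 24, 2014 is on or after that date.
Step 6: 67 days after Jul 24, 2014 (when the dispute is referred to mediation) is Sep 29, 2014; completed Aug 17, 2014, before the deadline.
Step 7: the window is 21–56 days after Aug 24, 2014 (end of the 7-day review period, which began when the mediation statement is delivered on Aug 17, 2014), so Sep 14, 2014 through Oct 19, 2014; done Sep 11, 2014 — 3 days before the window opened.
No need to go further; step 7 was not satisfied.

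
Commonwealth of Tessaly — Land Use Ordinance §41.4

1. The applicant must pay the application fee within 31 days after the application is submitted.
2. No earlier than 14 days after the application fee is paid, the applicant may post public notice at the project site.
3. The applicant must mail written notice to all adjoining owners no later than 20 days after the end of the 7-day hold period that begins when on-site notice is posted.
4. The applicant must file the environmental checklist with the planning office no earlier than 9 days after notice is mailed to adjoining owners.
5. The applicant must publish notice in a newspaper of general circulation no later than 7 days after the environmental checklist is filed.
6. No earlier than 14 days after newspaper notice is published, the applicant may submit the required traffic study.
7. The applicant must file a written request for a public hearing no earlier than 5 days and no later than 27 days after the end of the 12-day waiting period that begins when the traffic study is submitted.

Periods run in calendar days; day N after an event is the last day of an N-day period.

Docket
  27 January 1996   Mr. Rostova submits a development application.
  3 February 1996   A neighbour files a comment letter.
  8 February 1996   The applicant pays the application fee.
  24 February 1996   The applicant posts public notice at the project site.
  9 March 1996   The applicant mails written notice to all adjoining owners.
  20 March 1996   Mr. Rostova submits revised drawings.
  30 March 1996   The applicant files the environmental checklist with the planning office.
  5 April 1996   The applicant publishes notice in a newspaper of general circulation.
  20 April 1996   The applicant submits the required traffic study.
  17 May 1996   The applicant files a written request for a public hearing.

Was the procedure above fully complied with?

Step 1 — counting 31 days from 27 January 1996 (when the application is submitted) gives a deadline of 27 February 1996; completed 8 February 1996, before the deadline.
Step 2 — must wait 14 days from 8 February 1996 (when the application fee is paid), so not before 22 February 1996; 24 February 1996 is on or after that date.
Step 3 — counting 20 days from 2 March 1996 (end of the 7-day hold period, which began when on-site notice is posted on 24 February 1996) gives a deadline of 22 March 1996; 9 March 1996 is within that limit.
Step 4 — must wait 9 days from 9 March 1996 (when notice is mailed to adjoining owners), so not before 18 March 1996; done 30 March 1996 — permitted.
Step 5 — counting 7 days from 30 March 1996 (when the environmental checklist is filed) gives a deadline of 6 April 1996; 5 April 1996 is within that limit.
Step 6 — must wait 14 days from 5 April 1996 (when newspaper notice is published), so not before 19 April 1996; done 20 April 1996, after the minimum wait.
Step 7 — 5 and 27 days from 2 May 1996 (end of the 12-day waiting period, which began when the traffic study is submitted on 20 April 1996) are 7 May 1996 and 29 May 1996 respectively; 17 May 1996 falls inside that range.

Yes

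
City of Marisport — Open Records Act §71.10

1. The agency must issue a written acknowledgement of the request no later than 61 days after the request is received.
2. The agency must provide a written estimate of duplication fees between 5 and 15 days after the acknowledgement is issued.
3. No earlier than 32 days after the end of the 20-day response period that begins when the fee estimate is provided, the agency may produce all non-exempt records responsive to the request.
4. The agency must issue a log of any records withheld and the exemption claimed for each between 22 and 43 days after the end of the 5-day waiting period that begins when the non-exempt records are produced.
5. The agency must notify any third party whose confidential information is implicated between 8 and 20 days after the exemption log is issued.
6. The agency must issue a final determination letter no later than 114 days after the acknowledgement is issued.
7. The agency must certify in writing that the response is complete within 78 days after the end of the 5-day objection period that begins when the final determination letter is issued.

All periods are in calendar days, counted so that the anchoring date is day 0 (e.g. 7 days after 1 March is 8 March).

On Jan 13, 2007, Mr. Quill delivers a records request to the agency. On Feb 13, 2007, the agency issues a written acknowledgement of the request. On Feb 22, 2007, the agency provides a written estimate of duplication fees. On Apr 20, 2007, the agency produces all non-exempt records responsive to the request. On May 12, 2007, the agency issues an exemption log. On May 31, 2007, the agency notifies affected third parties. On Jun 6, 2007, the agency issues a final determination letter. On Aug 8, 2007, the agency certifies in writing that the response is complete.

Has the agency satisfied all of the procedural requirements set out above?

No

(1) due by Jan 13, 2007 + 61 days = Mar 15, 2007; Feb 13, 2007 is within that limit.
(2) the permitted window runs from Feb 13, 2007 + 5 = Feb 18, 2007 to Feb 13, 2007 + 15 = Feb 28, 2007; done Feb 22, 2007 — within the window.
(3) permitted from Mar 14, 2007 + 32 days = Apr 15, 2007 onward; done Apr 20, 2007, after the minimum wait.
(4) the permitted window runs from Apr 25, 2007 + 22 = May 17, 2007 to Apr 25, 2007 + 43 = Jun 7, 2007; May 12, 2007 is 5 days too early.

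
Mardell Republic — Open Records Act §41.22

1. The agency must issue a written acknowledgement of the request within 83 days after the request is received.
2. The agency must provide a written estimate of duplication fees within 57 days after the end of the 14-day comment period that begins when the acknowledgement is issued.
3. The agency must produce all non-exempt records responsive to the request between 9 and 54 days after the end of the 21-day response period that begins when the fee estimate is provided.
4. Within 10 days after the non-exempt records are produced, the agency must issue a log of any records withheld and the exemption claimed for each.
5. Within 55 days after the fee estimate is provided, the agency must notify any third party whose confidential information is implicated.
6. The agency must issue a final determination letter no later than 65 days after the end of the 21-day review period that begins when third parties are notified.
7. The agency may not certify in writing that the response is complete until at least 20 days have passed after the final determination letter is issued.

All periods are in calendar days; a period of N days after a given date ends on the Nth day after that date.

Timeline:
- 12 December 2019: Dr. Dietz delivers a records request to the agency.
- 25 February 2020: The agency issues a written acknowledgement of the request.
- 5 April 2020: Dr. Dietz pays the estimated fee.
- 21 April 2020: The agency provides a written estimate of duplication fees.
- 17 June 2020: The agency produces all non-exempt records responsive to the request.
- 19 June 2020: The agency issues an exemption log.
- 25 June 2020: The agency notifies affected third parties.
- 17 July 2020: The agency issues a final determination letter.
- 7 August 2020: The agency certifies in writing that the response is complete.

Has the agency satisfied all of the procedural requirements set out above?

Step 1: 83 days after 12 December 2019 (when the request is received) is 4 March 2020; 25 February 2020 is within that limit.
Step 2: 57 days after 10 March 2020 (end of the 14-day comment period, which began when the acknowledgement is issued on 25 February 2020) is 6 May 2020; 21 April 2020 is within that limit.
Step 3: the window is 9–54 days after 12 May 2020 (end of the 21-day response period, which began when the fee estimate is provided on 21 April 2020), so 21 May 2020 through 5 July 2020; done 17 June 2020 — within the window.
Step 4: 10 days after 17 June 2020 (when the non-exempt records are produced) is 27 June 2020; completed 19 June 2020, before the deadline.
Step 5: 55 days after 21 April 2020 (when the fee estimate is provided) is 15 June 2020; not done until 25 June 2020, 10 days after the deadline.

No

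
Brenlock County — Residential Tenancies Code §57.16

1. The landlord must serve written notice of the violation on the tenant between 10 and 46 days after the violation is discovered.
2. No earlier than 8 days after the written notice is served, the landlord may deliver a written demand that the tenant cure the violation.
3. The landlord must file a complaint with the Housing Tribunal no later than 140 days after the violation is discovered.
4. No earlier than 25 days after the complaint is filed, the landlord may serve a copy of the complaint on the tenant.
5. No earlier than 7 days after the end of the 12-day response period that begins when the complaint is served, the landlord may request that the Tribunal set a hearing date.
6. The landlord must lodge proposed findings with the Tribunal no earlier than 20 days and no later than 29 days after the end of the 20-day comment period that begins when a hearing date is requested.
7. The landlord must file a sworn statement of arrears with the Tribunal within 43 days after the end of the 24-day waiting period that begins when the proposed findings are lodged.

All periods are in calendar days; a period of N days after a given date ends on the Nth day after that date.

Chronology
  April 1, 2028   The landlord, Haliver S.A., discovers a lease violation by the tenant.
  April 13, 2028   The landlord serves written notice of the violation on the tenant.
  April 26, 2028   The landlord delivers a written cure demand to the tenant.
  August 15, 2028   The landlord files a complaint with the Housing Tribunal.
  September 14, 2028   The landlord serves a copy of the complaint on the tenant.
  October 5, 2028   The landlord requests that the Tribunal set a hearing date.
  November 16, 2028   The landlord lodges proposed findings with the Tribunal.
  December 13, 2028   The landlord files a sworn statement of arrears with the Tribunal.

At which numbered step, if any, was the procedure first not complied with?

None — every step was satisfied

Step 1: the window is 10–46 days after April 1, 2028 (when the violation is discovered), so April 11, 2028 through May 17, 2028; done April 13, 2028, which is between those dates.
Step 2: the earliest permitted date is 8 days after April 13, 2028 (when the written notice is served), i.e. April 21, 2028; done April 26, 2028 — permitted.
Step 3: 140 days after April 1, 2028 (when the violation is discovered) is August 19, 2028; done August 15, 2028 — timely.
Step 4: the earliest permitted date is 25 days after August 15, 2028 (when the complaint is filed), i.e. September 9, 2028; done September 14, 2028 — permitted.
Step 5: the earliest permitted date is 7 days after September 26, 2028 (end of the 12-day response period, which began when the complaint is served on September 14, 2028), i.e. October 3, 2028; done October 5, 2028 — permitted.
Step 6: the window is 20–29 days after October 25, 2028 (end of the 20-day comment period, which began when a hearing date is requested on October 5, 2028), so November 14, 2028 through November 23, 2028; done November 16, 2028 — within the window.
Step 7: 43 days after December 10, 2028 (end of the 24-day waiting period, which began when the proposed findings are lodged on November 16, 2028) is January 22, 2029; December 13, 2028 is within that limit.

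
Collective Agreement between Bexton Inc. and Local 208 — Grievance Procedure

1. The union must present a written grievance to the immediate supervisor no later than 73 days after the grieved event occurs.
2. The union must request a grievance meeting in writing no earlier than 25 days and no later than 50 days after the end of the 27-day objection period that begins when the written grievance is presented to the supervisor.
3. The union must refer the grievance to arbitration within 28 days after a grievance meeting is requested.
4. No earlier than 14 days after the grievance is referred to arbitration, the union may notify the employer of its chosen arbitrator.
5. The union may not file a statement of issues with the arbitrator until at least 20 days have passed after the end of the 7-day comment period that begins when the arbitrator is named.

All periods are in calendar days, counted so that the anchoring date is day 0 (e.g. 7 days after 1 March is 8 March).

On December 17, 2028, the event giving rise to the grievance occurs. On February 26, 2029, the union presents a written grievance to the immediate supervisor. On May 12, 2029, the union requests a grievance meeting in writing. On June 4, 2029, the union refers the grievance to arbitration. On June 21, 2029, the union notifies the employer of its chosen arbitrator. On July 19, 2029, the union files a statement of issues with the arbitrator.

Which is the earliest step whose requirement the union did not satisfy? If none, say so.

(1) due by December 17, 2028 + 73 days = February 28, 2029; done February 26, 2029 — timely.
(2) the permitted window runs from March 25, 2029 + 25 = April 19, 2029 to March 25, 2029 + 50 = May 14, 2029; done May 12, 2029 — within the window.
(3) due by May 12, 2029 + 28 days = June 9, 2029; June 4, 2029 is within that limit.
(4) permitted from June 4, 2029 + 14 days = June 18, 2029 onward; done June 21, 2029 — permitted.
(5) permitted from June 28, 2029 + 20 days = July 18, 2029 onward; done July 19, 2029, after the minimum wait.

None — every step was satisfied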